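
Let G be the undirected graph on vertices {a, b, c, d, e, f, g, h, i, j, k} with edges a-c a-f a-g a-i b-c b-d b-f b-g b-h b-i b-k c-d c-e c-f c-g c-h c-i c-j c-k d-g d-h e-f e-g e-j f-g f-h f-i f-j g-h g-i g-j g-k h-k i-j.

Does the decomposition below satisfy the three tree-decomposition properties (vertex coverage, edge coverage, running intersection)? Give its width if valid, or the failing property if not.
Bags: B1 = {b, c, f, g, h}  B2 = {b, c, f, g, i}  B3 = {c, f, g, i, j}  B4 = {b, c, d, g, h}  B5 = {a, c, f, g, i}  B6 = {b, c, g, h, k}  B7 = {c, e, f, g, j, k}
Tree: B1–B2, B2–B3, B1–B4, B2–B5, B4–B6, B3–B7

No — bags containing vertex k are not connected in the tree.

A tree decomposition must satisfy three properties: every vertex lies in some bag; for every edge, both endpoints lie together in some bag; and for every vertex, the bags containing it form a connected subtree. Here bags containing vertex k are not connected in the tree, so the decomposition is invalid.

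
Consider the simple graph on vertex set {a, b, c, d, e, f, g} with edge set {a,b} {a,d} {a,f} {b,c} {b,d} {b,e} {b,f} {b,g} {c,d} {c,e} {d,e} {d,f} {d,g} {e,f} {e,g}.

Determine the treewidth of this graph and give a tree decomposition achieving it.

Treewidth 3.
Bags: B1 = {b, d, e, f}  B2 = {b, c, d, e}  B3 = {a, b, d, f}  B4 = {b, d, e, g}
Tree: B1–B2, B1–B3, B2–B4

Each bag holds 4 vertices, so the decomposition has width 3, which upper-bounds the treewidth. On the other hand G contains the 4-clique {b, d, e, g}. A clique must lie in a single bag of any decomposition, so no decomposition can have width below 3. Hence tw(G) = 3 exactly.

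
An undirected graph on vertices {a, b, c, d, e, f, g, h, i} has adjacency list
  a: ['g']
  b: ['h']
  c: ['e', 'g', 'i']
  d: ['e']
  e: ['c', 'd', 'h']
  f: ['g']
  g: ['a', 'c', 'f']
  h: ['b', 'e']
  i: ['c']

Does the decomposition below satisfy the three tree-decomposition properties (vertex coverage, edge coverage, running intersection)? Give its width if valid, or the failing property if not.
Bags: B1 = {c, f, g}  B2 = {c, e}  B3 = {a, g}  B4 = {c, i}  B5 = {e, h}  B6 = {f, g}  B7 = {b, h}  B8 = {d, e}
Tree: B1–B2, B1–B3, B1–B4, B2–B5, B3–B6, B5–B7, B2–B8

No — bags containing vertex f are not connected in the tree.

A tree decomposition must satisfy three properties: every vertex lies in some bag; for every edge, both endpoints lie together in some bag; and for every vertex, the bags containing it form a connected subtree. Here bags containing vertex f are not connected in the tree, so the decomposition is invalid.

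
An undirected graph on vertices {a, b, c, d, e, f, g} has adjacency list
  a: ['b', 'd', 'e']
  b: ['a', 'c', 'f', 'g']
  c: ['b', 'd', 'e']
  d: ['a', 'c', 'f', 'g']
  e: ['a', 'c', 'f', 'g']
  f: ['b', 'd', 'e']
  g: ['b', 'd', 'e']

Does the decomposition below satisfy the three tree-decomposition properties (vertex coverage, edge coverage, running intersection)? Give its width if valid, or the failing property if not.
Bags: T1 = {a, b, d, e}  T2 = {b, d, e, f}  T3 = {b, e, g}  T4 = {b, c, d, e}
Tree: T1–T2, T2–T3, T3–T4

No — edge (d,g) lies in no bag.

A tree decomposition must satisfy three properties: every vertex lies in some bag; for every edge, both endpoints lie together in some bag; and for every vertex, the bags containing it form a connected subtree. Here edge (d,g) lies in no bag, so the decomposition is invalid.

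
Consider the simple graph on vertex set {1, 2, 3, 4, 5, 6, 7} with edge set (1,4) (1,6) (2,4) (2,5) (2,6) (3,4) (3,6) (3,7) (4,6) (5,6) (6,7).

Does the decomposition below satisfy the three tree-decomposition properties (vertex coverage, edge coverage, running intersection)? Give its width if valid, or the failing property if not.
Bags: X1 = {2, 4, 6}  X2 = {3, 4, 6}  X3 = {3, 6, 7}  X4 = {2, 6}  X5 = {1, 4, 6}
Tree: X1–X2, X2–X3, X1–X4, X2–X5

No — vertex 5 appears in no bag.

A tree decomposition must satisfy three properties: every vertex lies in some bag; for every edge, both endpoints lie together in some bag; and for every vertex, the bags containing it form a connected subtree. Here vertex 5 appears in no bag, so the decomposition is invalid.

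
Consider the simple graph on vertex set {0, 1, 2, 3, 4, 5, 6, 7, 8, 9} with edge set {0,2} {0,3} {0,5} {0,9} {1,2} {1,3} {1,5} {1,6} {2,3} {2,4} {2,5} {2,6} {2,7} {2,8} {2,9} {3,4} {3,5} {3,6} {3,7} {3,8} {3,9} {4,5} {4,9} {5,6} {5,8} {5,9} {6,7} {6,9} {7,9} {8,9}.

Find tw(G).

A width-4 tree decomposition is:
Bags: B1 = {2, 3, 4, 5, 9}  B2 = {2, 3, 5, 6, 9}  B3 = {0, 2, 3, 5, 9}  B4 = {2, 3, 5, 8, 9}  B5 = {1, 2, 3, 5, 6}  B6 = {2, 3, 6, 7, 9}
Tree: B1–B2, B2–B3, B3–B4, B2–B5, B2–B6
The largest bag has 5 vertices, giving width 4; this decomposition certifies tw(G) ≤ 4. On the other hand G contains the 5-clique {1, 2, 3, 5, 6}. A clique must lie in a single bag of any decomposition, so no decomposition can have width below 4. Therefore the treewidth is 4.

4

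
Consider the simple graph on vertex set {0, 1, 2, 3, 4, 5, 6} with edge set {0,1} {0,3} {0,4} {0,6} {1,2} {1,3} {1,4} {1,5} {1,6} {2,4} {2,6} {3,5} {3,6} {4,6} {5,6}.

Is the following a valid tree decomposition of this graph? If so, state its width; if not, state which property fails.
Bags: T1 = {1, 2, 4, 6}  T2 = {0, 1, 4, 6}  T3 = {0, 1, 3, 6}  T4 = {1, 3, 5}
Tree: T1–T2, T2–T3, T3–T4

No — edge (6,5) lies in no bag.

A tree decomposition must satisfy three properties: every vertex lies in some bag; for every edge, both endpoints lie together in some bag; and for every vertex, the bags containing it form a connected subtree. Here edge (6,5) lies in no bag, so the decomposition is invalid.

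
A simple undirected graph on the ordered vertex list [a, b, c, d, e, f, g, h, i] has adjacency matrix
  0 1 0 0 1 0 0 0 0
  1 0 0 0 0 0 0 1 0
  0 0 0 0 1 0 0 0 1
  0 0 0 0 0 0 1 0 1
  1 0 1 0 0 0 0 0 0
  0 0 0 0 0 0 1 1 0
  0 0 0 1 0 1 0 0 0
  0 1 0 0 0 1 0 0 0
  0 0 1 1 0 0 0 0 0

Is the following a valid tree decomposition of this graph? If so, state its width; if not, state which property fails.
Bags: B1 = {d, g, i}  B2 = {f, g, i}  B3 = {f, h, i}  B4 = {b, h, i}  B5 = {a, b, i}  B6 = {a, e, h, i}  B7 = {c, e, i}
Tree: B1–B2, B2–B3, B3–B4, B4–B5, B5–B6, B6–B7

No — bags containing vertex h are not connected in the tree.

A tree decomposition must satisfy three properties: every vertex lies in some bag; for every edge, both endpoints lie together in some bag; and for every vertex, the bags containing it form a connected subtree. Here bags containing vertex h are not connected in the tree, so the decomposition is invalid.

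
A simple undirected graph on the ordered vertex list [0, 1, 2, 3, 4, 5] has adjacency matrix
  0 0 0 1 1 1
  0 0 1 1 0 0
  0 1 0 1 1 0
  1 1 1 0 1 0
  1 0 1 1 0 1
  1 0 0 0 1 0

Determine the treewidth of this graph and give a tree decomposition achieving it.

Treewidth 2.
One optimal decomposition is:
Bags: B1 = {2, 3, 4}  B2 = {1, 2, 3}  B3 = {0, 3, 4}  B4 = {0, 4, 5}
Tree: B1–B2, B1–B3, B3–B4

The largest bag has 3 vertices, giving width 2; this decomposition certifies tw(G) ≤ 2. On the other hand G contains the 3-clique {0, 3, 4}. A clique must lie in a single bag of any decomposition, so no decomposition can have width below 2. The upper and lower bounds meet at 2, so that is the treewidth.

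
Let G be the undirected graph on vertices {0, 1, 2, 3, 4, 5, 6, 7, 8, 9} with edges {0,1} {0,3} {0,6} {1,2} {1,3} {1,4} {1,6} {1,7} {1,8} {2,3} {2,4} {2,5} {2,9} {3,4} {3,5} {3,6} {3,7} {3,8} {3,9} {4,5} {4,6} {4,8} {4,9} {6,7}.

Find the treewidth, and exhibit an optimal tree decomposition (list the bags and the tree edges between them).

Each bag holds 4 vertices, so the decomposition has width 3, which upper-bounds the treewidth. Conversely, {0, 1, 3, 6} is a clique of size 4, and the vertices of any clique must share a bag in every tree decomposition; so some bag has ≥ 4 vertices and tw(G) ≥ 3. Therefore the treewidth is 3.

Treewidth 3.
Bags: B1 = {1, 3, 4, 8}  B2 = {1, 2, 3, 4}  B3 = {2, 3, 4, 9}  B4 = {2, 3, 4, 5}  B5 = {1, 3, 4, 6}  B6 = {1, 3, 6, 7}  B7 = {0, 1, 3, 6}
Tree: B1–B2, B2–B3, B3–B4, B1–B5, B5–B6, B5–B7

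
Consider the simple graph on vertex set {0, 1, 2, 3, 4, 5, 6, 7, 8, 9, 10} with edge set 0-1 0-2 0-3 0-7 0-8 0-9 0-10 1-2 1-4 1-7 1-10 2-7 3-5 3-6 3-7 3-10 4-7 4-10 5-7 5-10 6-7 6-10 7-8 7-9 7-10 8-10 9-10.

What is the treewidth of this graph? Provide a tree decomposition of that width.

Each bag holds 4 vertices, so the decomposition has width 3, which upper-bounds the treewidth. On the other hand G contains the 4-clique {0, 1, 2, 7}. A clique must lie in a single bag of any decomposition, so no decomposition can have width below 3. Therefore the treewidth is 3.

Treewidth 3.
Bags: B1 = {0, 1, 7, 10}  B2 = {0, 7, 8, 10}  B3 = {0, 3, 7, 10}  B4 = {3, 6, 7, 10}  B5 = {1, 4, 7, 10}  B6 = {3, 5, 7, 10}  B7 = {0, 7, 9, 10}  B8 = {0, 1, 2, 7}
Tree: B1–B2, B1–B3, B3–B4, B1–B5, B4–B6, B1–B7, B1–B8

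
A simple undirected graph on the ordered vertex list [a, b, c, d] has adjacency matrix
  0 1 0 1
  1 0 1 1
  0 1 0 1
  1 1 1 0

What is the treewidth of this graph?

2

A width-2 tree decomposition is:
Bags: B1 = {b, c, d}  B2 = {a, b, d}
Tree: B1–B2
Each bag holds 3 vertices, so the decomposition has width 2, which upper-bounds the treewidth. For the lower bound, the 3 vertices {b, c, d} are pairwise adjacent, and any tree decomposition puts a clique entirely inside one bag — forcing width ≥ 2. Combining the bounds, tw(G) = 2.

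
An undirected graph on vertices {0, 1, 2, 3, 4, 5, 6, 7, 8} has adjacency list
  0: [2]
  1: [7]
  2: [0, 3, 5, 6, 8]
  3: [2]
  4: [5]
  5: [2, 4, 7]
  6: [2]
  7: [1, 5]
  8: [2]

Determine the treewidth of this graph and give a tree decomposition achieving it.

The largest bag has 2 vertices, giving width 1; this decomposition certifies tw(G) ≤ 1. Any graph with an edge has treewidth ≥ 1, and G has the edge 8–2. Therefore the treewidth is 1.

Treewidth 1.
One optimal decomposition is:
Bags: B1 = {2, 8}  B2 = {2, 5}  B3 = {4, 5}  B4 = {2, 6}  B5 = {5, 7}  B6 = {1, 7}  B7 = {2, 3}  B8 = {0, 2}
Tree: B1–B2, B2–B3, B2–B4, B3–B5, B5–B6, B1–B7, B2–B8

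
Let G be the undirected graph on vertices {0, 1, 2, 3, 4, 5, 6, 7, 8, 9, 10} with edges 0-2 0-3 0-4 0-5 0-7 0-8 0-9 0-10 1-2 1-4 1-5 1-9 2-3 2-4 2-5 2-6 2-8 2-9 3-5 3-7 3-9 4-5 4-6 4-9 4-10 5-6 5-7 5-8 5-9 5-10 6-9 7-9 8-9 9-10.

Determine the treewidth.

4

A width-4 tree decomposition is:
Bags: B1 = {2, 4, 5, 6, 9}  B2 = {1, 2, 4, 5, 9}  B3 = {0, 2, 4, 5, 9}  B4 = {0, 4, 5, 9, 10}  B5 = {0, 2, 3, 5, 9}  B6 = {0, 3, 5, 7, 9}  B7 = {0, 2, 5, 8, 9}
Tree: B1–B2, B1–B3, B3–B4, B3–B5, B5–B6, B5–B7
The largest bag has 5 vertices, giving width 4; this decomposition certifies tw(G) ≤ 4. On the other hand G contains the 5-clique {0, 2, 5, 8, 9}. A clique must lie in a single bag of any decomposition, so no decomposition can have width below 4. Therefore the treewidth is 4.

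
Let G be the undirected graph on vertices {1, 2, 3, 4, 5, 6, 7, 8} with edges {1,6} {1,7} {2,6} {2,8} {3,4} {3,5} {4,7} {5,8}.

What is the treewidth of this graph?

A width-2 tree decomposition is:
Bags: B1 = {1, 2, 6}  B2 = {1, 2, 8}  B3 = {1, 5, 8}  B4 = {1, 3, 5}  B5 = {1, 3, 4}  B6 = {1, 4, 7}
Tree: B1–B2, B2–B3, B3–B4, B4–B5, B5–B6
Each bag holds 3 vertices, so the decomposition has width 2, which upper-bounds the treewidth. For the lower bound, G contains the cycle 1–6–2–8–5–3–4–7–1, so G is not a forest; only forests have treewidth ≤ 1, hence tw(G) ≥ 2. Therefore the treewidth is 2.

2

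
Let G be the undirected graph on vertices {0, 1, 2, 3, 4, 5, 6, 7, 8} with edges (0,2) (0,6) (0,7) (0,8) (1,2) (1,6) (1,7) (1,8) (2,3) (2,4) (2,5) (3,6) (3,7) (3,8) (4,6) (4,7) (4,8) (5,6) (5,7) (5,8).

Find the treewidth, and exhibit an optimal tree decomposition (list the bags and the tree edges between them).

Every bag has size at most 5, so the width is 5 − 1 = 4 and tw(G) ≤ 4. For the lower bound: the 5 vertex sets {0,2}, {4,7}, {1,8}, {6}, {5} are disjoint, each induces a connected subgraph, and every pair is joined by at least one edge of G. Contracting each set to a single vertex therefore yields K_{5} as a minor, and since treewidth is minor-monotone, tw(G) ≥ tw(K_{5}) = 4. Hence tw(G) = 4 exactly.

Treewidth 4.
One optimal decomposition is:
Bags: B1 = {0, 2, 6, 7, 8}  B2 = {2, 4, 6, 7, 8}  B3 = {1, 2, 6, 7, 8}  B4 = {2, 5, 6, 7, 8}  B5 = {2, 3, 6, 7, 8}
Tree: B1–B2, B2–B3, B3–B4, B4–B5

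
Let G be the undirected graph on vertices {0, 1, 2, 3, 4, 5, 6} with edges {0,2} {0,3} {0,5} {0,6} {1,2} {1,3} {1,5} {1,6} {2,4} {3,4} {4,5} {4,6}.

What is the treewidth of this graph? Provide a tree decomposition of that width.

Treewidth 3.
Bags: B1 = {0, 1, 2, 4}  B2 = {0, 1, 3, 4}  B3 = {0, 1, 4, 5}  B4 = {0, 1, 4, 6}
Tree: B1–B2, B2–B3, B3–B4

Every bag has size at most 4, so the width is 4 − 1 = 3 and tw(G) ≤ 3. For the lower bound: the 4 vertex sets {1,2}, {3,4}, {0}, {5} are disjoint, each induces a connected subgraph, and every pair is joined by at least one edge of G. Contracting each set to a single vertex therefore yields K_{4} as a minor, and since treewidth is minor-monotone, tw(G) ≥ tw(K_{4}) = 3. Combining the bounds, tw(G) = 3.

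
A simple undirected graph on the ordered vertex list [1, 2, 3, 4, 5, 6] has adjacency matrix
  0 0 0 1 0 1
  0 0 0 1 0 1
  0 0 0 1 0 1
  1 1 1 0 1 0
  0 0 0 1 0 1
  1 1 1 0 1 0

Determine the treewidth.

A width-2 tree decomposition is:
Bags: B1 = {2, 4, 6}  B2 = {3, 4, 6}  B3 = {1, 4, 6}  B4 = {4, 5, 6}
Tree: B1–B2, B2–B3, B3–B4
Every bag has size at most 3, so the width is 3 − 1 = 2 and tw(G) ≤ 2. For the lower bound, G contains the cycle 2–4–3–6–2, so G is not a forest; only forests have treewidth ≤ 1, hence tw(G) ≥ 2. Hence tw(G) = 2 exactly.

2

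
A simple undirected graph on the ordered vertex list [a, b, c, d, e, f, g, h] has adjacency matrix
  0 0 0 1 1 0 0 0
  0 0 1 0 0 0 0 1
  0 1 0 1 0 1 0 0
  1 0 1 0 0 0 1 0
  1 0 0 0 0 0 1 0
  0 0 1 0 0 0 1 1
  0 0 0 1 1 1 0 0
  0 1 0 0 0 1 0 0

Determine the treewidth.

A width-2 tree decomposition is:
Bags: B1 = {a, e, g}  B2 = {a, d, g}  B3 = {d, f, g}  B4 = {c, d, f}  B5 = {c, f, h}  B6 = {b, c, h}
Tree: B1–B2, B2–B3, B3–B4, B4–B5, B5–B6
Each bag holds 3 vertices, so the decomposition has width 2, which upper-bounds the treewidth. The edges e–a–d–g–e form a cycle, so G is not a tree and its treewidth is at least 2. The upper and lower bounds meet at 2, so that is the treewidth.

2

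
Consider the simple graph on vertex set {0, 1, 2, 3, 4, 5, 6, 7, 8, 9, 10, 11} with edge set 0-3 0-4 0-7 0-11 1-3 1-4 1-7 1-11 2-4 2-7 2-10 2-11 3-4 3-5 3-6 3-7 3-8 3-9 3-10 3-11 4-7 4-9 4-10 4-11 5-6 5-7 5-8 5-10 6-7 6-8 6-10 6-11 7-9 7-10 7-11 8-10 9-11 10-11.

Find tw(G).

A width-4 tree decomposition is:
Bags: B1 = {3, 4, 7, 10, 11}  B2 = {3, 6, 7, 10, 11}  B3 = {3, 5, 6, 7, 10}  B4 = {0, 3, 4, 7, 11}  B5 = {3, 5, 6, 8, 10}  B6 = {3, 4, 7, 9, 11}  B7 = {2, 4, 7, 10, 11}  B8 = {1, 3, 4, 7, 11}
Tree: B1–B2, B2–B3, B1–B4, B3–B5, B1–B6, B1–B7, B4–B8
The largest bag has 5 vertices, giving width 4; this decomposition certifies tw(G) ≤ 4. Conversely, {2, 4, 7, 10, 11} is a clique of size 5, and the vertices of any clique must share a bag in every tree decomposition; so some bag has ≥ 5 vertices and tw(G) ≥ 4. Combining the bounds, tw(G) = 4.

4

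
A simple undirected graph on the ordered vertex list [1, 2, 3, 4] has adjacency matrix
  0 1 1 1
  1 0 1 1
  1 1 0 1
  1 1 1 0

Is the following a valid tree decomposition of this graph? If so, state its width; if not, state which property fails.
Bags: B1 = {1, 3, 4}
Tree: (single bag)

A tree decomposition must satisfy three properties: every vertex lies in some bag; for every edge, both endpoints lie together in some bag; and for every vertex, the bags containing it form a connected subtree. Here vertex 2 appears in no bag, so the decomposition is invalid.

No — vertex 2 appears in no bag.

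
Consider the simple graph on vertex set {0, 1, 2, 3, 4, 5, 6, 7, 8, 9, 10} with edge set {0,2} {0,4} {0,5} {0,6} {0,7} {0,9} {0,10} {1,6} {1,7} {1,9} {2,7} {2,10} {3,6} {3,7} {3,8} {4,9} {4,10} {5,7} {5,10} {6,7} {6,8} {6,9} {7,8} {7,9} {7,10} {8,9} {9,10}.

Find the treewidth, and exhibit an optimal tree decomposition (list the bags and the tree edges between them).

Each bag holds 4 vertices, so the decomposition has width 3, which upper-bounds the treewidth. Conversely, {0, 4, 9, 10} is a clique of size 4, and the vertices of any clique must share a bag in every tree decomposition; so some bag has ≥ 4 vertices and tw(G) ≥ 3. Therefore the treewidth is 3.

Treewidth 3.
One optimal decomposition is:
Bags: B1 = {0, 6, 7, 9}  B2 = {0, 7, 9, 10}  B3 = {0, 4, 9, 10}  B4 = {6, 7, 8, 9}  B5 = {0, 2, 7, 10}  B6 = {0, 5, 7, 10}  B7 = {1, 6, 7, 9}  B8 = {3, 6, 7, 8}
Tree: B1–B2, B2–B3, B1–B4, B2–B5, B5–B6, B4–B7, B4–B8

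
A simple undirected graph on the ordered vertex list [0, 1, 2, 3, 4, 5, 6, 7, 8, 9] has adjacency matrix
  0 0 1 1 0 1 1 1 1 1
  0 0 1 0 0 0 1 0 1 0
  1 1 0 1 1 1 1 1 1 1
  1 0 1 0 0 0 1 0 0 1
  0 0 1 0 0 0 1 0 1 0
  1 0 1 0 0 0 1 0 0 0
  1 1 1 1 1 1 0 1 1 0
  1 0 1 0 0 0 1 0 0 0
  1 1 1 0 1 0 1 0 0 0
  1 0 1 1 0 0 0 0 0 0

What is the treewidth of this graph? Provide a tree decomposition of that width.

Every bag has size at most 4, so the width is 4 − 1 = 3 and tw(G) ≤ 3. On the other hand G contains the 4-clique {0, 2, 3, 9}. A clique must lie in a single bag of any decomposition, so no decomposition can have width below 3. Therefore the treewidth is 3.

Treewidth 3.
Bags: B1 = {0, 2, 6, 7}  B2 = {0, 2, 5, 6}  B3 = {0, 2, 3, 6}  B4 = {0, 2, 6, 8}  B5 = {1, 2, 6, 8}  B6 = {0, 2, 3, 9}  B7 = {2, 4, 6, 8}
Tree: B1–B2, B1–B3, B3–B4, B4–B5, B3–B6, B4–B7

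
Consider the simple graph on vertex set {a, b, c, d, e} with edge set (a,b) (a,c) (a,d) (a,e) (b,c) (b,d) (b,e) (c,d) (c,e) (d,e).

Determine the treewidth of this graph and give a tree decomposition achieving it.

Treewidth 4.
One optimal decomposition is:
Bags: B1 = {a, b, c, d, e}
Tree: (single bag)

A single bag containing all 5 vertices is trivially a valid decomposition of width 4. On the other hand G contains the 5-clique {a, b, c, d, e}. A clique must lie in a single bag of any decomposition, so no decomposition can have width below 4. Combining the bounds, tw(G) = 4.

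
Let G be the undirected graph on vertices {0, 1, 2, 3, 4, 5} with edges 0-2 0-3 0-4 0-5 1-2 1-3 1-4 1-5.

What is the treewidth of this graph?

2

A width-2 tree decomposition is:
Bags: B1 = {0, 1, 3}  B2 = {0, 1, 4}  B3 = {0, 1, 2}  B4 = {0, 1, 5}
Tree: B1–B2, B2–B3, B3–B4
Each bag holds 3 vertices, so the decomposition has width 2, which upper-bounds the treewidth. The edges 3–0–4–1–3 form a cycle, so G is not a tree and its treewidth is at least 2. Therefore the treewidth is 2.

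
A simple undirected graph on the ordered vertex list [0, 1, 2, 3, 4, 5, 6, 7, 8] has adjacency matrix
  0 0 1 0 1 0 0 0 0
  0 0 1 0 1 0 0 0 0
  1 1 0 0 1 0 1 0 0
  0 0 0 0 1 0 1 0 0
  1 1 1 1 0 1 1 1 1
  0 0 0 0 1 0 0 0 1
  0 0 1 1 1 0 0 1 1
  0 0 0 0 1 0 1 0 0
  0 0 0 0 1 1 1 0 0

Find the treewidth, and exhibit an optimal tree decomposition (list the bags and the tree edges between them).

Every bag has size at most 3, so the width is 3 − 1 = 2 and tw(G) ≤ 2. Conversely, {0, 2, 4} is a clique of size 3, and the vertices of any clique must share a bag in every tree decomposition; so some bag has ≥ 3 vertices and tw(G) ≥ 2. The upper and lower bounds meet at 2, so that is the treewidth.

Treewidth 2.
One such decomposition:
Bags: B1 = {4, 6, 8}  B2 = {2, 4, 6}  B3 = {4, 6, 7}  B4 = {1, 2, 4}  B5 = {4, 5, 8}  B6 = {0, 2, 4}  B7 = {3, 4, 6}
Tree: B1–B2, B1–B3, B2–B4, B1–B5, B4–B6, B3–B7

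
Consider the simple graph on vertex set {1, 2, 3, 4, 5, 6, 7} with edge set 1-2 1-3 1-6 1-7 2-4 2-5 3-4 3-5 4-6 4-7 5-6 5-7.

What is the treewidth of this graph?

3

A width-3 tree decomposition is:
Bags: B1 = {1, 3, 4, 5}  B2 = {1, 4, 5, 6}  B3 = {1, 2, 4, 5}  B4 = {1, 4, 5, 7}
Tree: B1–B2, B2–B3, B3–B4
The largest bag has 4 vertices, giving width 3; this decomposition certifies tw(G) ≤ 3. For the lower bound: the 4 vertex sets {3,5}, {4,6}, {1}, {2} are disjoint, each induces a connected subgraph, and every pair is joined by at least one edge of G. Contracting each set to a single vertex therefore yields K_{4} as a minor, and since treewidth is minor-monotone, tw(G) ≥ tw(K_{4}) = 3. The upper and lower bounds meet at 3, so that is the treewidth.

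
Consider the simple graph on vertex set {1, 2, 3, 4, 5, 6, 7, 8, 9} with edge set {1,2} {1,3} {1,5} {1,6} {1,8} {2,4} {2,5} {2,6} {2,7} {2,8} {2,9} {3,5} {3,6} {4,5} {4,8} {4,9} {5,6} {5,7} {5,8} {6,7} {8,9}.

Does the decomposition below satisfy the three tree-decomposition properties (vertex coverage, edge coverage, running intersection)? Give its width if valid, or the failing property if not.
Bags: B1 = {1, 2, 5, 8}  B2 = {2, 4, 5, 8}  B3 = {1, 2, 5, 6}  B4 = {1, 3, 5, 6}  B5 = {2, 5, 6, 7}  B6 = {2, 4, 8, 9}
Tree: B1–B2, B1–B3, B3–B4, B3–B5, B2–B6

Vertex coverage: the bags together contain {1, 2, 3, 4, 5, 6, 7, 8, 9}, the full vertex set. Edge coverage: each edge of G has both endpoints in at least one bag. Running intersection: for every vertex, the bags containing it form a connected subtree. All three properties hold, so this is a valid tree decomposition of width max|bag| − 1 = 3, and hence tw(G) ≤ 3.

Yes; width 3.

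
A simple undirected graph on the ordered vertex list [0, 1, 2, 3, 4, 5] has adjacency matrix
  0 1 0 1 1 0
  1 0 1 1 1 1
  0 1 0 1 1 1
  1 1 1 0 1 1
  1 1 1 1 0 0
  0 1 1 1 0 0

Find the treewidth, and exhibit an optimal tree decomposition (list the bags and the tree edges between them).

Treewidth 3.
Bags: B1 = {1, 2, 3, 5}  B2 = {1, 2, 3, 4}  B3 = {0, 1, 3, 4}
Tree: B1–B2, B2–B3

Each bag holds 4 vertices, so the decomposition has width 3, which upper-bounds the treewidth. On the other hand G contains the 4-clique {0, 1, 3, 4}. A clique must lie in a single bag of any decomposition, so no decomposition can have width below 3. Combining the bounds, tw(G) = 3.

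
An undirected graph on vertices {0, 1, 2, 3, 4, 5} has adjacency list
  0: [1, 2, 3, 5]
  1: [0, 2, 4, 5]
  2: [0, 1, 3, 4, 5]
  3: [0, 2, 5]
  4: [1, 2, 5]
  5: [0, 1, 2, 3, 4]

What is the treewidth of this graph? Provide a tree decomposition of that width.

Treewidth 3.
Bags: B1 = {0, 2, 3, 5}  B2 = {0, 1, 2, 5}  B3 = {1, 2, 4, 5}
Tree: B1–B2, B2–B3

The largest bag has 4 vertices, giving width 3; this decomposition certifies tw(G) ≤ 3. Conversely, {0, 1, 2, 5} is a clique of size 4, and the vertices of any clique must share a bag in every tree decomposition; so some bag has ≥ 4 vertices and tw(G) ≥ 3. Therefore the treewidth is 3.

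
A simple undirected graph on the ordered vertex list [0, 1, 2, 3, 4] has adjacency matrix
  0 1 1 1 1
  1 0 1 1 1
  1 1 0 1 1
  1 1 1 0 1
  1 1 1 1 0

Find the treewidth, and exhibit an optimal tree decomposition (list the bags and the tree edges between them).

A single bag containing all 5 vertices is trivially a valid decomposition of width 4. For the lower bound, the 5 vertices {0, 1, 2, 3, 4} are pairwise adjacent, and any tree decomposition puts a clique entirely inside one bag — forcing width ≥ 4. Therefore the treewidth is 4.

Treewidth 4.
One such decomposition:
Bags: B1 = {0, 1, 2, 3, 4}
Tree: (single bag)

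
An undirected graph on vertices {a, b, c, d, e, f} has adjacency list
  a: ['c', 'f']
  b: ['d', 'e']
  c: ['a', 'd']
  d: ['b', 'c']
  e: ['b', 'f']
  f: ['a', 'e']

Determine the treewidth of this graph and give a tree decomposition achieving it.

Treewidth 2.
Bags: B1 = {a, e, f}  B2 = {a, c, e}  B3 = {c, d, e}  B4 = {b, d, e}
Tree: B1–B2, B2–B3, B3–B4

Each bag holds 3 vertices, so the decomposition has width 2, which upper-bounds the treewidth. Since e–f–a–c–d–b–e is a cycle in G, G is not acyclic. Forests are exactly the graphs of treewidth ≤ 1, so tw(G) ≥ 2. Therefore the treewidth is 2.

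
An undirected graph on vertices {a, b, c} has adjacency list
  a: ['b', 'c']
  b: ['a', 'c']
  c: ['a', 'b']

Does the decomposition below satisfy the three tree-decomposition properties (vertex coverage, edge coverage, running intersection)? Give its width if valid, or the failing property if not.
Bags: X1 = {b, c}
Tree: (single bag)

A tree decomposition must satisfy three properties: every vertex lies in some bag; for every edge, both endpoints lie together in some bag; and for every vertex, the bags containing it form a connected subtree. Here vertex a appears in no bag, so the decomposition is invalid.

No — vertex a appears in no bag.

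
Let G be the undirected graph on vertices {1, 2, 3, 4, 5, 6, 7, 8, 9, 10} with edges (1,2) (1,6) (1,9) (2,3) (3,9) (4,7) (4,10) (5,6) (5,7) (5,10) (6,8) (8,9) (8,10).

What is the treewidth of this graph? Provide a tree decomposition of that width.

Treewidth 2.
Bags: B1 = {4, 5, 7}  B2 = {4, 5, 10}  B3 = {5, 6, 10}  B4 = {6, 8, 10}  B5 = {1, 6, 8}  B6 = {1, 8, 9}  B7 = {1, 2, 9}  B8 = {2, 3, 9}
Tree: B1–B2, B2–B3, B3–B4, B4–B5, B5–B6, B6–B7, B7–B8

Every bag has size at most 3, so the width is 3 − 1 = 2 and tw(G) ≤ 2. The edges 7–4–10–5–7 form a cycle, so G is not a tree and its treewidth is at least 2. Hence tw(G) = 2 exactly.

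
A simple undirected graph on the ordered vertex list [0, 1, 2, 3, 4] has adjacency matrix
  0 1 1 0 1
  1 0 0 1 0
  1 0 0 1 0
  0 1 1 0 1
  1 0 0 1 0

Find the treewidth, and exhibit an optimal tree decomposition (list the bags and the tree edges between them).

Each bag holds 3 vertices, so the decomposition has width 2, which upper-bounds the treewidth. The edges 4–0–2–3–4 form a cycle, so G is not a tree and its treewidth is at least 2. Combining the bounds, tw(G) = 2.

Treewidth 2.
Bags: B1 = {0, 3, 4}  B2 = {0, 2, 3}  B3 = {0, 1, 3}
Tree: B1–B2, B2–B3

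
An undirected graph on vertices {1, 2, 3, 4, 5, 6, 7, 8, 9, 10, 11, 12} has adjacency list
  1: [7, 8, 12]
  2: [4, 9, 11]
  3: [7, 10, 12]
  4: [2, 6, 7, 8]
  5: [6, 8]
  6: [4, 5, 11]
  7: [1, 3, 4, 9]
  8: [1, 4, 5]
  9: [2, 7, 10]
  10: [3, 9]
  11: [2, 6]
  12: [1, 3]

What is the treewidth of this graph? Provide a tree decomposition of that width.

Each bag holds 4 vertices, so the decomposition has width 3, which upper-bounds the treewidth. For the lower bound: the 4 vertex sets {3,10,12}, {1}, {7}, {2,4,8,9} are disjoint, each induces a connected subgraph, and every pair is joined by at least one edge of G. Contracting each set to a single vertex therefore yields K_{4} as a minor, and since treewidth is minor-monotone, tw(G) ≥ tw(K_{4}) = 3. Combining the bounds, tw(G) = 3.

Treewidth 3.
One optimal decomposition is:
Bags: B1 = {1, 3, 10, 12}  B2 = {1, 3, 7, 10}  B3 = {1, 7, 9, 10}  B4 = {1, 7, 8, 9}  B5 = {4, 7, 8, 9}  B6 = {2, 4, 8, 9}  B7 = {2, 4, 5, 8}  B8 = {2, 4, 5, 6}  B9 = {2, 5, 6, 11}
Tree: B1–B2, B2–B3, B3–B4, B4–B5, B5–B6, B6–B7, B7–B8, B8–B9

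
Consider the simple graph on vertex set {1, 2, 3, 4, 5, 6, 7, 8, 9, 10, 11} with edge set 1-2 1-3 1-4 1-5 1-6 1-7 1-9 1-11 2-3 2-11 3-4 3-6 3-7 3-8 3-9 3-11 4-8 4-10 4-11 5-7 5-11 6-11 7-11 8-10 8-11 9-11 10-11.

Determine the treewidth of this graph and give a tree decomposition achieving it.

Treewidth 3.
One such decomposition:
Bags: B1 = {1, 3, 6, 11}  B2 = {1, 2, 3, 11}  B3 = {1, 3, 7, 11}  B4 = {1, 3, 4, 11}  B5 = {3, 4, 8, 11}  B6 = {1, 5, 7, 11}  B7 = {1, 3, 9, 11}  B8 = {4, 8, 10, 11}
Tree: B1–B2, B1–B3, B2–B4, B4–B5, B3–B6, B1–B7, B5–B8

Every bag has size at most 4, so the width is 4 − 1 = 3 and tw(G) ≤ 3. On the other hand G contains the 4-clique {4, 8, 10, 11}. A clique must lie in a single bag of any decomposition, so no decomposition can have width below 3. Combining the bounds, tw(G) = 3.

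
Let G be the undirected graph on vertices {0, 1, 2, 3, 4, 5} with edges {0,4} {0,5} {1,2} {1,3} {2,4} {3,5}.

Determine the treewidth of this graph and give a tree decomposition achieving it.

Every bag has size at most 3, so the width is 3 − 1 = 2 and tw(G) ≤ 2. Since 4–2–1–3–5–0–4 is a cycle in G, G is not acyclic. Forests are exactly the graphs of treewidth ≤ 1, so tw(G) ≥ 2. Therefore the treewidth is 2.

Treewidth 2.
Bags: B1 = {1, 2, 4}  B2 = {1, 3, 4}  B3 = {3, 4, 5}  B4 = {0, 4, 5}
Tree: B1–B2, B2–B3, B3–B4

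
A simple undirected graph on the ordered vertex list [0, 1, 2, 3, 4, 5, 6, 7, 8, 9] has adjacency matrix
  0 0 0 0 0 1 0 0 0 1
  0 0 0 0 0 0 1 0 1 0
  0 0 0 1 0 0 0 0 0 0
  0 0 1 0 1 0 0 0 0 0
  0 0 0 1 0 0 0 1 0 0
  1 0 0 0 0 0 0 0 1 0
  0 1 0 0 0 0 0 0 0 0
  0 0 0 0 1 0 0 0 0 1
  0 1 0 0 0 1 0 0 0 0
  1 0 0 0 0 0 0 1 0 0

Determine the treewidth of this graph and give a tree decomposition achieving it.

Treewidth 1.
One such decomposition:
Bags: B1 = {1, 6}  B2 = {1, 8}  B3 = {5, 8}  B4 = {0, 5}  B5 = {0, 9}  B6 = {7, 9}  B7 = {4, 7}  B8 = {3, 4}  B9 = {2, 3}
Tree: B1–B2, B2–B3, B3–B4, B4–B5, B5–B6, B6–B7, B7–B8, B8–B9

The largest bag has 2 vertices, giving width 1; this decomposition certifies tw(G) ≤ 1. Any graph with an edge has treewidth ≥ 1, and G has the edge 6–1. Combining the bounds, tw(G) = 1.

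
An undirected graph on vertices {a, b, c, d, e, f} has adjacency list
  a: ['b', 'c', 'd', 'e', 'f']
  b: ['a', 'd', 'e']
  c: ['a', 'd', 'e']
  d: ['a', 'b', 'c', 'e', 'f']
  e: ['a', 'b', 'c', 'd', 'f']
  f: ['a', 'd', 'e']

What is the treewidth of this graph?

3

A width-3 tree decomposition is:
Bags: B1 = {a, d, e, f}  B2 = {a, b, d, e}  B3 = {a, c, d, e}
Tree: B1–B2, B1–B3
Every bag has size at most 4, so the width is 4 − 1 = 3 and tw(G) ≤ 3. For the lower bound, the 4 vertices {a, c, d, e} are pairwise adjacent, and any tree decomposition puts a clique entirely inside one bag — forcing width ≥ 3. Hence tw(G) = 3 exactly.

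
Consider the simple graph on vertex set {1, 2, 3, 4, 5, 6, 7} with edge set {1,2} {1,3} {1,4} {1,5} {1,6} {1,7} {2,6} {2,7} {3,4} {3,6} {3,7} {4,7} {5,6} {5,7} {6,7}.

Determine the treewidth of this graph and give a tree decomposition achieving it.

Treewidth 3.
One such decomposition:
Bags: B1 = {1, 3, 4, 7}  B2 = {1, 3, 6, 7}  B3 = {1, 2, 6, 7}  B4 = {1, 5, 6, 7}
Tree: B1–B2, B2–B3, B2–B4

Every bag has size at most 4, so the width is 4 − 1 = 3 and tw(G) ≤ 3. Conversely, {1, 3, 4, 7} is a clique of size 4, and the vertices of any clique must share a bag in every tree decomposition; so some bag has ≥ 4 vertices and tw(G) ≥ 3. Therefore the treewidth is 3.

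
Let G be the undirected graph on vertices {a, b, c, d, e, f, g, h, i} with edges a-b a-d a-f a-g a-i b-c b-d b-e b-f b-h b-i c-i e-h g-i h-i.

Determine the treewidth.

A width-2 tree decomposition is:
Bags: B1 = {b, h, i}  B2 = {b, e, h}  B3 = {a, b, i}  B4 = {a, g, i}  B5 = {b, c, i}  B6 = {a, b, f}  B7 = {a, b, d}
Tree: B1–B2, B1–B3, B3–B4, B3–B5, B3–B6, B6–B7
The largest bag has 3 vertices, giving width 2; this decomposition certifies tw(G) ≤ 2. Conversely, {a, g, i} is a clique of size 3, and the vertices of any clique must share a bag in every tree decomposition; so some bag has ≥ 3 vertices and tw(G) ≥ 2. The upper and lower bounds meet at 2, so that is the treewidth.

2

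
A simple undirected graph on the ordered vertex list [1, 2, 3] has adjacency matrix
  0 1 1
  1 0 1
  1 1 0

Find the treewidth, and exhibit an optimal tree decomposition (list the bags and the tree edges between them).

Treewidth 2.
Bags: B1 = {1, 2, 3}
Tree: (single bag)

With just one bag of size 3, the width is 3 − 1 = 2, so tw(G) ≤ 2. Conversely, {1, 2, 3} is a clique of size 3, and the vertices of any clique must share a bag in every tree decomposition; so some bag has ≥ 3 vertices and tw(G) ≥ 2. Hence tw(G) = 2 exactly.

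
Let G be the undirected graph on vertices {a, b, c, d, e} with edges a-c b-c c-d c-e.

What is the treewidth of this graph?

1

A width-1 tree decomposition is:
Bags: B1 = {a, c}  B2 = {c, d}  B3 = {b, c}  B4 = {c, e}
Tree: B1–B2, B2–B3, B3–B4
Every bag has size at most 2, so the width is 2 − 1 = 1 and tw(G) ≤ 1. Since G has at least one edge (e.g. a–c), it is not an edgeless graph, so tw(G) ≥ 1. Combining the bounds, tw(G) = 1.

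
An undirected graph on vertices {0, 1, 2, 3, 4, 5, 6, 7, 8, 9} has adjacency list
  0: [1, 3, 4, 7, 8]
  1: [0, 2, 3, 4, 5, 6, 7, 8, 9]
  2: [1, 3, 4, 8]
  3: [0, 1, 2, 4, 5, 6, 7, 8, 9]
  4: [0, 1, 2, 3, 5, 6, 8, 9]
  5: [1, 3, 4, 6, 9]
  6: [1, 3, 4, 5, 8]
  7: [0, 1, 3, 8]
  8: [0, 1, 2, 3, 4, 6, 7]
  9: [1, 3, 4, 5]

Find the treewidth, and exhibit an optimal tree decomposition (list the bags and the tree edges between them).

Every bag has size at most 5, so the width is 5 − 1 = 4 and tw(G) ≤ 4. On the other hand G contains the 5-clique {0, 1, 3, 4, 8}. A clique must lie in a single bag of any decomposition, so no decomposition can have width below 4. Combining the bounds, tw(G) = 4.

Treewidth 4.
One optimal decomposition is:
Bags: B1 = {0, 1, 3, 4, 8}  B2 = {1, 2, 3, 4, 8}  B3 = {1, 3, 4, 6, 8}  B4 = {1, 3, 4, 5, 6}  B5 = {0, 1, 3, 7, 8}  B6 = {1, 3, 4, 5, 9}
Tree: B1–B2, B2–B3, B3–B4, B1–B5, B4–B6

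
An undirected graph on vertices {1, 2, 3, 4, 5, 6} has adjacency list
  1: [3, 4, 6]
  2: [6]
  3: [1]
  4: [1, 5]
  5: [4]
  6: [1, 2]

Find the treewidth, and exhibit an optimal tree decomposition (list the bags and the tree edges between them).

Each bag holds 2 vertices, so the decomposition has width 1, which upper-bounds the treewidth. G has an edge, so its treewidth is at least 1. Combining the bounds, tw(G) = 1.

Treewidth 1.
Bags: B1 = {1, 6}  B2 = {1, 4}  B3 = {2, 6}  B4 = {4, 5}  B5 = {1, 3}
Tree: B1–B2, B1–B3, B2–B4, B1–B5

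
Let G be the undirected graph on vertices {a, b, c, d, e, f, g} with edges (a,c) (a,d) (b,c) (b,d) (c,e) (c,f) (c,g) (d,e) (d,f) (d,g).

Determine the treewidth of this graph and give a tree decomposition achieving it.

The largest bag has 3 vertices, giving width 2; this decomposition certifies tw(G) ≤ 2. Since c–b–d–a–c is a cycle in G, G is not acyclic. Forests are exactly the graphs of treewidth ≤ 1, so tw(G) ≥ 2. The upper and lower bounds meet at 2, so that is the treewidth.

Treewidth 2.
Bags: B1 = {b, c, d}  B2 = {a, c, d}  B3 = {c, d, e}  B4 = {c, d, g}  B5 = {c, d, f}
Tree: B1–B2, B2–B3, B3–B4, B4–B5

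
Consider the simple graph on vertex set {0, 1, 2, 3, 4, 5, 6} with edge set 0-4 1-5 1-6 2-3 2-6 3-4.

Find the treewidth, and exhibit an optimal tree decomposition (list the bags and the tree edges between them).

The largest bag has 2 vertices, giving width 1; this decomposition certifies tw(G) ≤ 1. Any graph with an edge has treewidth ≥ 1, and G has the edge 0–4. The upper and lower bounds meet at 1, so that is the treewidth.

Treewidth 1.
One such decomposition:
Bags: B1 = {0, 4}  B2 = {3, 4}  B3 = {2, 3}  B4 = {2, 6}  B5 = {1, 6}  B6 = {1, 5}
Tree: B1–B2, B2–B3, B3–B4, B4–B5, B5–B6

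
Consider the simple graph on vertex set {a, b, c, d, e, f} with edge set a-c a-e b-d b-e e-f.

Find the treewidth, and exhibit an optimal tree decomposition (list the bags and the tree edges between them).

The largest bag has 2 vertices, giving width 1; this decomposition certifies tw(G) ≤ 1. Any graph with an edge has treewidth ≥ 1, and G has the edge e–a. Combining the bounds, tw(G) = 1.

Treewidth 1.
One optimal decomposition is:
Bags: B1 = {a, e}  B2 = {a, c}  B3 = {b, e}  B4 = {e, f}  B5 = {b, d}
Tree: B1–B2, B1–B3, B3–B4, B3–B5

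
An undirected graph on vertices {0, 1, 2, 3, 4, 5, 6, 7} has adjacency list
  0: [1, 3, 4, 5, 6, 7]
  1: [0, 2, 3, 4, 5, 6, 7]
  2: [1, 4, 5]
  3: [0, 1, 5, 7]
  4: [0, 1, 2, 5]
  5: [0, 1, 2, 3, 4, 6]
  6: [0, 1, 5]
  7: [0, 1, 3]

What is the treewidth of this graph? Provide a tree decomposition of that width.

Treewidth 3.
One optimal decomposition is:
Bags: B1 = {0, 1, 3, 7}  B2 = {0, 1, 3, 5}  B3 = {0, 1, 5, 6}  B4 = {0, 1, 4, 5}  B5 = {1, 2, 4, 5}
Tree: B1–B2, B2–B3, B2–B4, B4–B5

Each bag holds 4 vertices, so the decomposition has width 3, which upper-bounds the treewidth. For the lower bound, the 4 vertices {0, 1, 3, 5} are pairwise adjacent, and any tree decomposition puts a clique entirely inside one bag — forcing width ≥ 3. Combining the bounds, tw(G) = 3.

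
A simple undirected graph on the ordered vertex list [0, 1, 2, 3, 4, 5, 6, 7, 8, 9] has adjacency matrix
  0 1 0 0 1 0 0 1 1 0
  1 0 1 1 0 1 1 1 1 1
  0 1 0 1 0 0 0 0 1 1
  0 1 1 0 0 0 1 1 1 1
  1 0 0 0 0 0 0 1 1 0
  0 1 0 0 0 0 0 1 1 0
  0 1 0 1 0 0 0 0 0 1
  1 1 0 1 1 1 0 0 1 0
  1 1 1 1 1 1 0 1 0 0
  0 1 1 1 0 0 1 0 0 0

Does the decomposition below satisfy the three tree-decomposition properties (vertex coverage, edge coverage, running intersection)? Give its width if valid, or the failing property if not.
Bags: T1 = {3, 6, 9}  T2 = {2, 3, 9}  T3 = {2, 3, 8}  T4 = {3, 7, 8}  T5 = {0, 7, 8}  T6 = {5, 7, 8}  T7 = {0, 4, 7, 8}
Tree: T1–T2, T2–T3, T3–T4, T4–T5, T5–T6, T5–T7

A tree decomposition must satisfy three properties: every vertex lies in some bag; for every edge, both endpoints lie together in some bag; and for every vertex, the bags containing it form a connected subtree. Here vertex 1 appears in no bag, so the decomposition is invalid.

No — vertex 1 appears in no bag.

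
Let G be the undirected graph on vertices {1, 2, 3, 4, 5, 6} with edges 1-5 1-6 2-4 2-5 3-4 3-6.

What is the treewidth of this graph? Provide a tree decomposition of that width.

Treewidth 2.
One optimal decomposition is:
Bags: B1 = {2, 4, 5}  B2 = {3, 4, 5}  B3 = {3, 5, 6}  B4 = {1, 5, 6}
Tree: B1–B2, B2–B3, B3–B4

The largest bag has 3 vertices, giving width 2; this decomposition certifies tw(G) ≤ 2. For the lower bound, G contains the cycle 5–2–4–3–6–1–5, so G is not a forest; only forests have treewidth ≤ 1, hence tw(G) ≥ 2. The upper and lower bounds meet at 2, so that is the treewidth.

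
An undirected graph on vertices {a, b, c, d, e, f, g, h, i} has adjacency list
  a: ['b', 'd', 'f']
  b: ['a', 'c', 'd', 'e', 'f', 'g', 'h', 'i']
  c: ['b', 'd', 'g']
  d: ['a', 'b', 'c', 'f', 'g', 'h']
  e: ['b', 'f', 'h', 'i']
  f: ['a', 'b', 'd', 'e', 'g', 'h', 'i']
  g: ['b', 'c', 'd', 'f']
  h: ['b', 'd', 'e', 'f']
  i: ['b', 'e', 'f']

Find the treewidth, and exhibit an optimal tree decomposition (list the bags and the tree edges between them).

Each bag holds 4 vertices, so the decomposition has width 3, which upper-bounds the treewidth. Conversely, {b, c, d, g} is a clique of size 4, and the vertices of any clique must share a bag in every tree decomposition; so some bag has ≥ 4 vertices and tw(G) ≥ 3. Combining the bounds, tw(G) = 3.

Treewidth 3.
One optimal decomposition is:
Bags: B1 = {b, e, f, h}  B2 = {b, d, f, h}  B3 = {b, d, f, g}  B4 = {a, b, d, f}  B5 = {b, e, f, i}  B6 = {b, c, d, g}
Tree: B1–B2, B2–B3, B2–B4, B1–B5, B3–B6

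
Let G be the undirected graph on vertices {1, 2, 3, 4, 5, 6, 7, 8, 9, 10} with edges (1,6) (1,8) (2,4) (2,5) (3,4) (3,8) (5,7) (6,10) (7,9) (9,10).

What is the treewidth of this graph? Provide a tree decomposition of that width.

Every bag has size at most 3, so the width is 3 − 1 = 2 and tw(G) ≤ 2. Since 9–7–5–2–4–3–8–1–6–10–9 is a cycle in G, G is not acyclic. Forests are exactly the graphs of treewidth ≤ 1, so tw(G) ≥ 2. The upper and lower bounds meet at 2, so that is the treewidth.

Treewidth 2.
One such decomposition:
Bags: B1 = {5, 7, 9}  B2 = {2, 5, 9}  B3 = {2, 4, 9}  B4 = {3, 4, 9}  B5 = {3, 8, 9}  B6 = {1, 8, 9}  B7 = {1, 6, 9}  B8 = {6, 9, 10}
Tree: B1–B2, B2–B3, B3–B4, B4–B5, B5–B6, B6–B7, B7–B8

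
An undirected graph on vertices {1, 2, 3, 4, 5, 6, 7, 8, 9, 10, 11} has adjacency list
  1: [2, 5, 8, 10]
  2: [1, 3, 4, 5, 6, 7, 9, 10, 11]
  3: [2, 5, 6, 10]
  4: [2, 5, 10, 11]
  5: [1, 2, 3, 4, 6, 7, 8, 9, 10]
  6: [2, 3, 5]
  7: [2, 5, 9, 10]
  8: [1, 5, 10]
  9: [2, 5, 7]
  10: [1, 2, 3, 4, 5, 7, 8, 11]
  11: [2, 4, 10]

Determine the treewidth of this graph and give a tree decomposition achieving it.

Treewidth 3.
One optimal decomposition is:
Bags: B1 = {2, 3, 5, 10}  B2 = {2, 5, 7, 10}  B3 = {1, 2, 5, 10}  B4 = {2, 3, 5, 6}  B5 = {2, 4, 5, 10}  B6 = {1, 5, 8, 10}  B7 = {2, 5, 7, 9}  B8 = {2, 4, 10, 11}
Tree: B1–B2, B1–B3, B1–B4, B3–B5, B3–B6, B2–B7, B5–B8

Each bag holds 4 vertices, so the decomposition has width 3, which upper-bounds the treewidth. Conversely, {1, 5, 8, 10} is a clique of size 4, and the vertices of any clique must share a bag in every tree decomposition; so some bag has ≥ 4 vertices and tw(G) ≥ 3. Therefore the treewidth is 3.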